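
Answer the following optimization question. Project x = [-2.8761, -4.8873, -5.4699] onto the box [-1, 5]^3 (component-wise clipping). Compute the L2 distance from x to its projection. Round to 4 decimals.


Project each component onto [-1, 5].
clip(-2.8761) = -1.0, clip(-4.8873) = -1.0, clip(-5.4699) = -1.0
Projection = [-1.0, -1.0, -1.0]
Squared diffs: [3.5198, 15.1111, 19.98]
Distance = sqrt(38.6109) = 6.2138


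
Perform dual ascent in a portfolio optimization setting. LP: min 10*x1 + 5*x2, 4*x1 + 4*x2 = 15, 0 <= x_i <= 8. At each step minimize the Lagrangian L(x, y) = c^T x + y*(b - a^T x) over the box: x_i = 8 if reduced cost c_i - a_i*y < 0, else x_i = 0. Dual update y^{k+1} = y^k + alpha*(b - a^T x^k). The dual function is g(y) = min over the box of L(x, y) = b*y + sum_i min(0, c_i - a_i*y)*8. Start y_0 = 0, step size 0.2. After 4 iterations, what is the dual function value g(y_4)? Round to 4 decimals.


Dual ascent for LP: min 10*x1 + 5*x2, 4*x1 + 4*x2 = 15, 0 <= x_i <= 8
Step 1: y^k = 0.0, reduced costs: (10.0, 5.0)
  x^k = (0.0, 0.0), subgradient = b - a^T x = 15.0
  y^{k+1} = 0.0 + 0.2*15.0 = 3.0
Step 2: y^k = 3.0, reduced costs: (-2.0, -7.0)
  x^k = (8.0, 8.0), subgradient = b - a^T x = -49.0
  y^{k+1} = 3.0 + 0.2*-49.0 = -6.8
Step 3: y^k = -6.8, reduced costs: (37.2, 32.2)
  x^k = (0.0, 0.0), subgradient = b - a^T x = 15.0
  y^{k+1} = -6.8 + 0.2*15.0 = -3.8
Step 4: y^k = -3.8, reduced costs: (25.2, 20.2)
  x^k = (0.0, 0.0), subgradient = b - a^T x = 15.0
  y^{k+1} = -3.8 + 0.2*15.0 = -0.8
Dual objective at y_4 = -0.8: reduced costs (13.2, 8.2), box minimizer x = (0.0, 0.0)
g(y_4) = b*y + (c1 - a1*y)*x1 + (c2 - a2*y)*x2 = 15*(-0.8) + 13.2*0.0 + 8.2*0.0 = -12.0 + 0.0 + 0.0 = -12.0


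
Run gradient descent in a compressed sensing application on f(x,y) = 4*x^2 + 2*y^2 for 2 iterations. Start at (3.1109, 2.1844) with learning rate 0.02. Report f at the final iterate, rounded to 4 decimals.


Gradient descent on f(x,y) = 4*x^2 + 2*y^2.
Starting point: (3.1109, 2.1844), alpha = 0.02
Step 1: grad_x = 2*4*3.1109 = 24.8872, grad_y = 2*2*2.1844 = 8.7376
  x_1 = 3.1109 - 0.02*24.8872 = 2.6132
  y_1 = 2.1844 - 0.02*8.7376 = 2.0096
Step 2: grad_x = 2*4*2.6132 = 20.9052, grad_y = 2*2*2.0096 = 8.0386
  x_2 = 2.6132 - 0.02*20.9052 = 2.1951
  y_2 = 2.0096 - 0.02*8.0386 = 1.8489
f(2.1951, 1.8489) = 4*2.1951^2 + 2*1.8489^2 = 26.1097


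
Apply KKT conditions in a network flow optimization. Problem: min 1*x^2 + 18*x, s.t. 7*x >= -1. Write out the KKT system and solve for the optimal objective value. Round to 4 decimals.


Step 1: Try lambda = 0 (constraint inactive).
x_unc = -18/(2*1) = -9.0
Check: 7*-9.0 = -63.0 < -1 -- violated!
Step 2: Constraint must be active: 7*x = -1
x* = -1/7 = -0.1429 (rounded; the exact value -1/7 is used below)
lambda = (2*1*(-1/7) + 18)/7 = 2.5306
Step 3: Compute optimal value.
f(x*) = 1*(-1/7)^2 + 18*(-1/7) = -2.551


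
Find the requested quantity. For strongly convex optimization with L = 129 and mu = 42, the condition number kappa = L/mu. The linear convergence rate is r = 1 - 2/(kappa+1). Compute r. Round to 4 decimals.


Step 1: Compute the condition number.
kappa = L/mu = 129/42 = 3.0714
Step 2: Compute the convergence rate.
r = 1 - 2/(kappa + 1) = 1 - 2*mu/(L + mu) = (L - mu)/(L + mu) = 87/171 = 0.5088


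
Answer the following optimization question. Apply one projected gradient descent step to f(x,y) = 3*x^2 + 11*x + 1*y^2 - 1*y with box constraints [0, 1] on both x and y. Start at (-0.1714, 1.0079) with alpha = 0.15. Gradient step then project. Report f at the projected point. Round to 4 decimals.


Step 1: Compute gradient at (-0.1714, 1.0079).
grad_x = 2*3*-0.1714 + 11 = 9.9716
grad_y = 2*1*1.0079 - 1 = 1.0158
Step 2: Gradient step.
x_raw = -0.1714 - 0.15*9.9716 = -1.6671
y_raw = 1.0079 - 0.15*1.0158 = 0.8555
Step 3: Project onto [0, 1].
x_proj = clip(-1.6671) = 0.0
y_proj = clip(0.8555) = 0.8555
Step 4: Evaluate f.
f(0.0, 0.8555) = -0.1236


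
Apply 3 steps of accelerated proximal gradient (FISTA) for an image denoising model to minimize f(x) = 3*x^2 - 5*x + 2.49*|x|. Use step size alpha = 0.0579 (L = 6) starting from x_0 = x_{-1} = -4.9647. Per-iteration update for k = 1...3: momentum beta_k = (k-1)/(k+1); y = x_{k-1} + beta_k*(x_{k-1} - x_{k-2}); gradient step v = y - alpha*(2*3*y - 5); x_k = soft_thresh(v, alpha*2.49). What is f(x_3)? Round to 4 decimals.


FISTA on f(x) = 3*x^2 - 5*x + 2.49*|x|
L = 6, alpha = 0.0579
Iteration 1: beta = 0.0, y = -4.9647 + 0.0*(-4.9647 + 4.9647) = -4.9647
  grad(y) = -34.7882, v = y - alpha*grad = -2.9505
  prox(v) = soft_thresh(-2.9505, 0.1442) = -2.8063
Iteration 2: beta = 0.3333, y = -2.8063 + 0.3333*(-2.8063 + 4.9647) = -2.0868
  grad(y) = -17.5209, v = y - alpha*grad = -1.0724
  prox(v) = soft_thresh(-1.0724, 0.1442) = -0.9282
Iteration 3: beta = 0.5, y = -0.9282 + 0.5*(-0.9282 + 2.8063) = 0.0109
  grad(y) = -4.9348, v = y - alpha*grad = 0.2966
  prox(v) = soft_thresh(0.2966, 0.1442) = 0.1524
f(x_3) = 3*0.1524^2 - 5*0.1524 + 2.49*|0.1524| = -0.3129


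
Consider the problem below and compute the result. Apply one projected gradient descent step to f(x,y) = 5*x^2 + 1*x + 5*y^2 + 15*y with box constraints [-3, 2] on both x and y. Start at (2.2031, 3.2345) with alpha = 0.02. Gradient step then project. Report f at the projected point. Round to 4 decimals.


Step 1: Compute gradient at (2.2031, 3.2345).
grad_x = 2*5*2.2031 + 1 = 23.031
grad_y = 2*5*3.2345 + 15 = 47.345
Step 2: Gradient step.
x_raw = 2.2031 - 0.02*23.031 = 1.7425
y_raw = 3.2345 - 0.02*47.345 = 2.2876
Step 3: Project onto [-3, 2].
x_proj = clip(1.7425) = 1.7425
y_proj = clip(2.2876) = 2.0
Step 4: Evaluate f.
f(1.7425, 2.0) = 66.9237


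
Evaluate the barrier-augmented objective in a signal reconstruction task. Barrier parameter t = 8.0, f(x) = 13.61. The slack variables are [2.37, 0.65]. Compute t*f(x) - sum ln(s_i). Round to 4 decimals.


Step 1: Compute log-barrier.
ln values: [0.8629, -0.4308]
phi = -(0.8629 - 0.4308) = -0.4321
Step 2: Compute augmented objective.
t*f(x) = 8.0*13.61 = 108.88
Total = 108.88 - 0.4321 = 108.4479


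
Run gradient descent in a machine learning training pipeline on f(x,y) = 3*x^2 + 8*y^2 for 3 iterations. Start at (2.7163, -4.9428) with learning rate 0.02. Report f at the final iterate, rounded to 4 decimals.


Gradient descent on f(x,y) = 3*x^2 + 8*y^2.
Starting point: (2.7163, -4.9428), alpha = 0.02
Step 1: grad_x = 2*3*2.7163 = 16.2978, grad_y = 2*8*-4.9428 = -79.0848
  x_1 = 2.7163 - 0.02*16.2978 = 2.3903
  y_1 = -4.9428 - 0.02*-79.0848 = -3.3611
Step 2: grad_x = 2*3*2.3903 = 14.3421, grad_y = 2*8*-3.3611 = -53.7777
  x_2 = 2.3903 - 0.02*14.3421 = 2.1035
  y_2 = -3.3611 - 0.02*-53.7777 = -2.2856
Step 3: grad_x = 2*3*2.1035 = 12.621, grad_y = 2*8*-2.2856 = -36.5688
  x_3 = 2.1035 - 0.02*12.621 = 1.8511
  y_3 = -2.2856 - 0.02*-36.5688 = -1.5542
f(1.8511, -1.5542) = 3*1.8511^2 + 8*(-1.5542)^2 = 29.6032


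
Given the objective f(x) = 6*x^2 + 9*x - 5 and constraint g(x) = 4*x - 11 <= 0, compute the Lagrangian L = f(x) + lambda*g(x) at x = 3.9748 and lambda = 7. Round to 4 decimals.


Step 1: Evaluate f(x).
f(3.9748) = 6*3.9748^2 + 9*3.9748 - 5 = 125.5674
Step 2: Evaluate g(x).
g(3.9748) = 4*3.9748 - 11 = 4.8992
Step 3: Compute Lagrangian.
L = 125.5674 + 7*4.8992 = 159.8618


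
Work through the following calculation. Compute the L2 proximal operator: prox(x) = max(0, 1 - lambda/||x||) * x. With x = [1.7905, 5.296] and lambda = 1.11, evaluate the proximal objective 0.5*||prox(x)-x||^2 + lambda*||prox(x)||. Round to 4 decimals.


Step 1: Compute ||x||.
||x|| = 5.5905
Step 2: Compute scaling factor.
scale = max(0, 1 - 1.11/5.5905) = 0.8014
Step 3: prox(x) = [1.435, 4.2445]
||prox(x)|| = 4.4805
Step 4: Proximal objective.
0.5*||prox-x||^2 = 0.6161
lambda*||prox|| = 4.9734
Total = 5.5894


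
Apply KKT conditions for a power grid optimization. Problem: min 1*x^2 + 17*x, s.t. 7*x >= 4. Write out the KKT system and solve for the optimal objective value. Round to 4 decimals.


Step 1: Try lambda = 0 (constraint inactive).
x_unc = -17/(2*1) = -8.5
Check: 7*-8.5 = -59.5 < 4 -- violated!
Step 2: Constraint must be active: 7*x = 4
x* = 4/7 = 0.5714 (rounded; the exact value 4/7 is used below)
lambda = (2*1*(4/7) + 17)/7 = 2.5918
Step 3: Compute optimal value.
f(x*) = 1*(4/7)^2 + 17*(4/7) = 10.0408


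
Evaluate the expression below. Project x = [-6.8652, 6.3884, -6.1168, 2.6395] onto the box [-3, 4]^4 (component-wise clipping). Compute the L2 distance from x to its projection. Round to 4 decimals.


Project each component onto [-3, 4].
clip(-6.8652) = -3.0, clip(6.3884) = 4.0, clip(-6.1168) = -3.0, clip(2.6395) = 2.6395
Projection = [-3.0, 4.0, -3.0, 2.6395]
Squared diffs: [14.9398, 5.7045, 9.7144, 0.0]
Distance = sqrt(30.3587) = 5.5099


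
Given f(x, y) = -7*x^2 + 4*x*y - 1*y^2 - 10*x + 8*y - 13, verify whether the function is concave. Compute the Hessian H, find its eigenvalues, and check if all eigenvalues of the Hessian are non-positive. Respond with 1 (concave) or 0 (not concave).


The Hessian of f(x,y) = -7*x^2 + 4*x*y - 1*y^2 - 10*x + 8*y - 13 is:
H = [[-14, 4], [4, -2]]
Trace = -14 - 2 = -16
Determinant = -14*-2 - (4)^2 = 12
Discriminant = (-16)^2 - 4*12 = 208.0
Eigenvalues: lambda_1 = -15.2111, lambda_2 = -0.7889
The function is concave.

1


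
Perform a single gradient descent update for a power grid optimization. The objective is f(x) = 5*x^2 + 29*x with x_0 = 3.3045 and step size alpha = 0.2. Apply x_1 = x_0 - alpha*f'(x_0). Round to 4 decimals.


We compute the gradient at x_0 and apply the update.
f'(x) = 10*x + 29
f'(3.3045) = 10*3.3045 + 29 = 62.045
x_1 = 3.3045 - 0.2*62.045 = -9.1045


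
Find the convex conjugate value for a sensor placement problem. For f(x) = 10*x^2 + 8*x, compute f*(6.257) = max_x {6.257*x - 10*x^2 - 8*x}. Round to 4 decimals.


f*(y) = sup_x {y*x - a*x^2 - b*x} = sup_x {(y-b)*x - a*x^2}
FOC: (y - b) - 2a*x = 0 => x* = (y - b)/(2a)
x* = (6.257 - 8)/(2*10) = -0.0872
f*(6.257) = (y-b)^2/(4a) = (6.257 - 8)^2/(4*10)
= 3.038/40 = 0.076


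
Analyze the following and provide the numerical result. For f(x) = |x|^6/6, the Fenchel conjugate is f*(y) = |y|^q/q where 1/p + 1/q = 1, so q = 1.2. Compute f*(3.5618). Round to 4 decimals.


The conjugate exponent q satisfies 1/p + 1/q = 1.
p = 6, so q = 6/(6 - 1) = 1.2
|y|^q = 3.5618^1.2 = 4.592
f*(3.5618) = 4.592 / 1.2 = 3.8267


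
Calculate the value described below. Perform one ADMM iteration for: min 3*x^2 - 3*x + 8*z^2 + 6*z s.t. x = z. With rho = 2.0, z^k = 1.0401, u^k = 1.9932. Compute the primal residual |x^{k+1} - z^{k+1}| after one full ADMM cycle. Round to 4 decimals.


ADMM iteration with rho = 2.0, z^k = 1.0401, u^k = 1.9932
Step 1: x-update.
Minimize 3*x^2 - 3*x + (2.0/2)*(x - 1.0401 + 1.9932)^2
FOC: (2*3 + 2.0)*x = 3 + 2.0*(1.0401 - 1.9932)
x^{k+1} = 0.1367
Step 2: z-update.
Minimize 8*z^2 + 6*z + (2.0/2)*(0.1367 - z + 1.9932)^2
FOC: (2*8 + 2.0)*z = -6 + 2.0*(0.1367 + 1.9932)
z^{k+1} = -0.0967
Step 3: u-update.
u^{k+1} = 1.9932 + 0.1367 + 0.0967 = 2.2266
Step 4: Primal residual = |0.1367 + 0.0967| = 0.2334


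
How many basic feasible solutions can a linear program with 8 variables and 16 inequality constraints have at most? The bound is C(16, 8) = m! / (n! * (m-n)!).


Each vertex corresponds to some choice of n active constraints out of m, so the number of vertices is at most C(m, n) = m! / (n!(m-n)!).
m = 16, n = 8
Numerator: 16 * 15 * 14 * 13 * 12 * 11 * 10 * 9
Denominator: 8! = 40320
C(16, 8) = 12870


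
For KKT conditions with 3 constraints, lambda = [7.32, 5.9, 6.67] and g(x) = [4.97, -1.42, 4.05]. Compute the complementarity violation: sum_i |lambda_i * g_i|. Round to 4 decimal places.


KKT complementary slackness check:
lambda_1 * g_1 = 7.32 * 4.97 = 36.3804
lambda_2 * g_2 = 5.9 * -1.42 = -8.378
lambda_3 * g_3 = 6.67 * 4.05 = 27.0135
Total violation = 36.3804 + 8.378 + 27.0135 = 71.7719


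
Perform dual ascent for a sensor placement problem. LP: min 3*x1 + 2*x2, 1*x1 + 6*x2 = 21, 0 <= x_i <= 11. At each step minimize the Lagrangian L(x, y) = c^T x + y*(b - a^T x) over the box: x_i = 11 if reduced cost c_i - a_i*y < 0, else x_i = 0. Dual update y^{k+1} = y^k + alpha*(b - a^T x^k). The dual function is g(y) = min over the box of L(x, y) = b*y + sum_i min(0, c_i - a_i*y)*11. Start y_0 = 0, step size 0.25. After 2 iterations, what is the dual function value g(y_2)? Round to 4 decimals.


Dual ascent for LP: min 3*x1 + 2*x2, 1*x1 + 6*x2 = 21, 0 <= x_i <= 11
Step 1: y^k = 0.0, reduced costs: (3.0, 2.0)
  x^k = (0.0, 0.0), subgradient = b - a^T x = 21.0
  y^{k+1} = 0.0 + 0.25*21.0 = 5.25
Step 2: y^k = 5.25, reduced costs: (-2.25, -29.5)
  x^k = (11.0, 11.0), subgradient = b - a^T x = -56.0
  y^{k+1} = 5.25 + 0.25*-56.0 = -8.75
Dual objective at y_2 = -8.75: reduced costs (11.75, 54.5), box minimizer x = (0.0, 0.0)
g(y_2) = b*y + (c1 - a1*y)*x1 + (c2 - a2*y)*x2 = 21*(-8.75) + 11.75*0.0 + 54.5*0.0 = -183.75 + 0.0 + 0.0 = -183.75


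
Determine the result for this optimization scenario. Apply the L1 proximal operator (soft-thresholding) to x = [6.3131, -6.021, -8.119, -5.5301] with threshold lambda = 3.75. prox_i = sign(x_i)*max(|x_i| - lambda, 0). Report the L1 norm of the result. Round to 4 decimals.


Soft-thresholding with lambda = 3.75:
prox(6.3131) = sign(6.3131)*max(|6.3131| - 3.75, 0) = 2.5631
prox(-6.021) = sign(-6.021)*max(|-6.021| - 3.75, 0) = -2.271
prox(-8.119) = sign(-8.119)*max(|-8.119| - 3.75, 0) = -4.369
prox(-5.5301) = sign(-5.5301)*max(|-5.5301| - 3.75, 0) = -1.7801
prox(x) = [2.5631, -2.271, -4.369, -1.7801]
||prox(x)||_1 = 2.5631 + 2.271 + 4.369 + 1.7801 = 10.9832


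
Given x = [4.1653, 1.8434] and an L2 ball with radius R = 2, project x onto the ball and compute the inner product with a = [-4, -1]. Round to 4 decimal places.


Step 1: Compute ||x|| (intermediates to 6 decimals).
||x|| = sqrt(4.1653^2 + 1.8434^2) = 4.554981
Step 2: Project.
Since ||x|| > R, scale = R/||x|| = 2/4.554981 = 0.43908, proj(x) = scale * x
proj(x) = [1.8289, 0.8094]
Step 3: Dot product.
a^T * proj(x) = -4*1.8289 - 1*0.8094 = -8.125


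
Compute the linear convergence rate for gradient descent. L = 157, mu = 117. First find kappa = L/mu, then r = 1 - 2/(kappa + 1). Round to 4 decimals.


Step 1: Compute the condition number.
kappa = L/mu = 157/117 = 1.3419
Step 2: Compute the convergence rate.
r = 1 - 2/(kappa + 1) = 1 - 2*mu/(L + mu) = (L - mu)/(L + mu) = 40/274 = 0.146


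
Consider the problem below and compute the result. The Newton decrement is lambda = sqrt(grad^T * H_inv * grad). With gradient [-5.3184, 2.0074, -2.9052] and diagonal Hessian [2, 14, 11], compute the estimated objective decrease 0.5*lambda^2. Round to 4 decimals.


Step 1: H is diagonal, so H^(-1) * g = [-2.6592, 0.1434, -0.2641].
Step 2: g^T H^(-1) g = sum_i g_i^2 / H_ii
  = (-5.3184)^2/2 + (2.0074)^2/14 + (-2.9052)^2/11
  = 14.1427 + 0.2878 + 0.7673 = 15.1978
Step 3: Objective decrease = 0.5 * g^T H^(-1) g = 7.5989


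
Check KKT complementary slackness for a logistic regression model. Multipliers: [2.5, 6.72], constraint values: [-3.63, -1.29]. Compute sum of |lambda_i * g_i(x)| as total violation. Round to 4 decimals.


KKT complementary slackness check:
lambda_1 * g_1 = 2.5 * -3.63 = -9.075
lambda_2 * g_2 = 6.72 * -1.29 = -8.6688
Total violation = 9.075 + 8.6688 = 17.7438


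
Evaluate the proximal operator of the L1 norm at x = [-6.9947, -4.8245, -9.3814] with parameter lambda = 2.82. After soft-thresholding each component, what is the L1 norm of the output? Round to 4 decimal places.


Soft-thresholding with lambda = 2.82:
prox(-6.9947) = sign(-6.9947)*max(|-6.9947| - 2.82, 0) = -4.1747
prox(-4.8245) = sign(-4.8245)*max(|-4.8245| - 2.82, 0) = -2.0045
prox(-9.3814) = sign(-9.3814)*max(|-9.3814| - 2.82, 0) = -6.5614
prox(x) = [-4.1747, -2.0045, -6.5614]
||prox(x)||_1 = 4.1747 + 2.0045 + 6.5614 = 12.7406


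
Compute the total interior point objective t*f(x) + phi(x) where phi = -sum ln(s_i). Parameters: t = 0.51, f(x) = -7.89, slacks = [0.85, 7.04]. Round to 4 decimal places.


Step 1: Compute log-barrier.
ln values: [-0.1625, 1.9516]
phi = -(-0.1625 + 1.9516) = -1.7891
Step 2: Compute augmented objective.
t*f(x) = 0.51*-7.89 = -4.0239
Total = -4.0239 - 1.7891 = -5.813


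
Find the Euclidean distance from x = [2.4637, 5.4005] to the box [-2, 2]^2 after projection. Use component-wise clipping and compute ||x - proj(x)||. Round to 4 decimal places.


Project each component onto [-2, 2].
clip(2.4637) = 2.0, clip(5.4005) = 2.0
Projection = [2.0, 2.0]
Squared diffs: [0.215, 11.5634]
Distance = sqrt(11.7784) = 3.432


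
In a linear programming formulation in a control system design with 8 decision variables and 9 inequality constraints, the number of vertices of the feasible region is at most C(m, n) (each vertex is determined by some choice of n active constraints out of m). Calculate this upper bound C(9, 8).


Each vertex corresponds to some choice of n active constraints out of m, so the number of vertices is at most C(m, n) = m! / (n!(m-n)!).
m = 9, n = 8
Numerator: 9 * 8 * 7 * 6 * 5 * 4 * 3 * 2
Denominator: 8! = 40320
C(9, 8) = 9


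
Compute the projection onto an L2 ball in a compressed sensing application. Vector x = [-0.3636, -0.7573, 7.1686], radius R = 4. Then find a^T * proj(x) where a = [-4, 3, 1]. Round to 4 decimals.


Step 1: Compute ||x|| (intermediates to 6 decimals).
||x|| = sqrt((-0.3636)^2 + (-0.7573)^2 + 7.1686^2) = 7.217654
Step 2: Project.
Since ||x|| > R, scale = R/||x|| = 4/7.217654 = 0.554197, proj(x) = scale * x
proj(x) = [-0.201506, -0.419693, 3.972817]
Step 3: Dot product.
a^T * proj(x) = -4*(-0.201506) + 3*(-0.419693) + 1*3.972817 = 3.5198


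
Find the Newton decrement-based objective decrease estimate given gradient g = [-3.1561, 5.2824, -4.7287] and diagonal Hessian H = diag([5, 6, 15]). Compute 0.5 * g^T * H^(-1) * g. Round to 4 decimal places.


Step 1: H is diagonal, so H^(-1) * g = [-0.6312, 0.8804, -0.3152].
Step 2: g^T H^(-1) g = sum_i g_i^2 / H_ii
  = (-3.1561)^2/5 + (5.2824)^2/6 + (-4.7287)^2/15
  = 1.9922 + 4.6506 + 1.4907 = 8.1335
Step 3: Objective decrease = 0.5 * g^T H^(-1) g = 4.0668


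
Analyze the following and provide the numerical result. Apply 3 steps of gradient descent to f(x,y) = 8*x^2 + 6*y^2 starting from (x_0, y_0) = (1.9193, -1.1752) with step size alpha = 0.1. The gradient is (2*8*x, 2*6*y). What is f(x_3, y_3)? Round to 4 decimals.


Gradient descent on f(x,y) = 8*x^2 + 6*y^2.
Starting point: (1.9193, -1.1752), alpha = 0.1
Step 1: grad_x = 2*8*1.9193 = 30.7088, grad_y = 2*6*-1.1752 = -14.1024
  x_1 = 1.9193 - 0.1*30.7088 = -1.1516
  y_1 = -1.1752 - 0.1*-14.1024 = 0.235
Step 2: grad_x = 2*8*-1.1516 = -18.4253, grad_y = 2*6*0.235 = 2.8205
  x_2 = -1.1516 - 0.1*-18.4253 = 0.6909
  y_2 = 0.235 - 0.1*2.8205 = -0.047
Step 3: grad_x = 2*8*0.6909 = 11.0552, grad_y = 2*6*-0.047 = -0.5641
  x_3 = 0.6909 - 0.1*11.0552 = -0.4146
  y_3 = -0.047 - 0.1*-0.5641 = 0.0094
f(-0.4146, 0.0094) = 8*(-0.4146)^2 + 6*0.0094^2 = 1.3755


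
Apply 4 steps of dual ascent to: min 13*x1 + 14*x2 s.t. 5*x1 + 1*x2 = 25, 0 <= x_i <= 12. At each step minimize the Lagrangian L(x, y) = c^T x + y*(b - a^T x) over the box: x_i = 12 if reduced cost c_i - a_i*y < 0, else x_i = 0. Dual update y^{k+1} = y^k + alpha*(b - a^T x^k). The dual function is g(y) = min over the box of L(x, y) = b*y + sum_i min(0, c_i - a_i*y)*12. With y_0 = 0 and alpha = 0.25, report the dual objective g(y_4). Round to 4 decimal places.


Dual ascent for LP: min 13*x1 + 14*x2, 5*x1 + 1*x2 = 25, 0 <= x_i <= 12
Step 1: y^k = 0.0, reduced costs: (13.0, 14.0)
  x^k = (0.0, 0.0), subgradient = b - a^T x = 25.0
  y^{k+1} = 0.0 + 0.25*25.0 = 6.25
Step 2: y^k = 6.25, reduced costs: (-18.25, 7.75)
  x^k = (12.0, 0.0), subgradient = b - a^T x = -35.0
  y^{k+1} = 6.25 + 0.25*-35.0 = -2.5
Step 3: y^k = -2.5, reduced costs: (25.5, 16.5)
  x^k = (0.0, 0.0), subgradient = b - a^T x = 25.0
  y^{k+1} = -2.5 + 0.25*25.0 = 3.75
Step 4: y^k = 3.75, reduced costs: (-5.75, 10.25)
  x^k = (12.0, 0.0), subgradient = b - a^T x = -35.0
  y^{k+1} = 3.75 + 0.25*-35.0 = -5.0
Dual objective at y_4 = -5.0: reduced costs (38.0, 19.0), box minimizer x = (0.0, 0.0)
g(y_4) = b*y + (c1 - a1*y)*x1 + (c2 - a2*y)*x2 = 25*(-5.0) + 38.0*0.0 + 19.0*0.0 = -125.0 + 0.0 + 0.0 = -125.0


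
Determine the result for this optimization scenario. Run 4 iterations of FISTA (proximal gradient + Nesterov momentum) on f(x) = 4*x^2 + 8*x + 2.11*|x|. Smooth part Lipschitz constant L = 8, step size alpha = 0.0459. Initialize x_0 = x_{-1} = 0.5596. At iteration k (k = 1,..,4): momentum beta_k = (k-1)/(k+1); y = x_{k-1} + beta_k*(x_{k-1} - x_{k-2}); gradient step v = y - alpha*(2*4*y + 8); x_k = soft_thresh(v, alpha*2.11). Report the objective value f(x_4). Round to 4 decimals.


FISTA on f(x) = 4*x^2 + 8*x + 2.11*|x|
L = 8, alpha = 0.0459
Iteration 1: beta = 0.0, y = 0.5596 + 0.0*(0.5596 - 0.5596) = 0.5596
  grad(y) = 12.4768, v = y - alpha*grad = -0.0131
  prox(v) = soft_thresh(-0.0131, 0.0968) = 0.0
Iteration 2: beta = 0.3333, y = 0.0 + 0.3333*(0.0 - 0.5596) = -0.1865
  grad(y) = 6.5077, v = y - alpha*grad = -0.4852
  prox(v) = soft_thresh(-0.4852, 0.0968) = -0.3884
Iteration 3: beta = 0.5, y = -0.3884 + 0.5*(-0.3884 - 0.0) = -0.5826
  grad(y) = 3.3393, v = y - alpha*grad = -0.7359
  prox(v) = soft_thresh(-0.7359, 0.0968) = -0.639
Iteration 4: beta = 0.6, y = -0.639 + 0.6*(-0.639 + 0.3884) = -0.7894
  grad(y) = 1.6849, v = y - alpha*grad = -0.8667
  prox(v) = soft_thresh(-0.8667, 0.0968) = -0.7699
f(x_4) = 4*(-0.7699)^2 + 8*(-0.7699) + 2.11*|-0.7699| = -2.1637


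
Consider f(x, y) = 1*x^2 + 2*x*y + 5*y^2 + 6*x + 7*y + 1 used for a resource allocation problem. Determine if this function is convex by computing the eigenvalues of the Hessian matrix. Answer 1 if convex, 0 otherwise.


The Hessian of f(x,y) = 1*x^2 + 2*x*y + 5*y^2 + 6*x + 7*y + 1 is:
H = [[2, 2], [2, 10]]
Trace = 2 + 10 = 12
Determinant = 2*10 - (2)^2 = 16
Discriminant = (12)^2 - 4*16 = 80.0
Eigenvalues: lambda_1 = 1.5279, lambda_2 = 10.4721
The function is convex.

1


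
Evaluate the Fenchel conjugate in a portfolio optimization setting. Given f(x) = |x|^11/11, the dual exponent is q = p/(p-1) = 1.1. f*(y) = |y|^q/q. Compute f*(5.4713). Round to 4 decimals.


The conjugate exponent q satisfies 1/p + 1/q = 1.
p = 11, so q = 11/(11 - 1) = 1.1
|y|^q = 5.4713^1.1 = 6.4848
f*(5.4713) = 6.4848 / 1.1 = 5.8953


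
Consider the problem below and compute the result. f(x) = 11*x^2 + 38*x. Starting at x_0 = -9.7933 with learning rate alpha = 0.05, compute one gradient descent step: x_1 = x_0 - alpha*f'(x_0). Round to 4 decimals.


We compute the gradient at x_0 and apply the update.
f'(x) = 22*x + 38
f'(-9.7933) = 22*-9.7933 + 38 = -177.4526
x_1 = -9.7933 - 0.05*-177.4526 = -0.9207


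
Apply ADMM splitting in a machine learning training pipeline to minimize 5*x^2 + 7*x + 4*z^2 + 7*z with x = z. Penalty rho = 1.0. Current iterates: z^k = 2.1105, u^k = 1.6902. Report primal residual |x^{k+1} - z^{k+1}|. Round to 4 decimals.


ADMM iteration with rho = 1.0, z^k = 2.1105, u^k = 1.6902
Step 1: x-update.
Minimize 5*x^2 + 7*x + (1.0/2)*(x - 2.1105 + 1.6902)^2
FOC: (2*5 + 1.0)*x = -7 + 1.0*(2.1105 - 1.6902)
x^{k+1} = -0.5982
Step 2: z-update.
Minimize 4*z^2 + 7*z + (1.0/2)*(-0.5982 - z + 1.6902)^2
FOC: (2*4 + 1.0)*z = -7 + 1.0*(-0.5982 + 1.6902)
z^{k+1} = -0.6564
Step 3: u-update.
u^{k+1} = 1.6902 - 0.5982 + 0.6564 = 1.7485
Step 4: Primal residual = |-0.5982 + 0.6564| = 0.0583


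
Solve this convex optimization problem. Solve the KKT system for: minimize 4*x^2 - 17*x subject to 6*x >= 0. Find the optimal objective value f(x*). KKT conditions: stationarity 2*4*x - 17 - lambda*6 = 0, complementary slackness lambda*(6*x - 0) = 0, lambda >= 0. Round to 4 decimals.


Step 1: Try lambda = 0 (constraint inactive).
Stationarity: 2*4*x - 17 = 0
x* = 17/(2*4) = 2.125
Check constraint: 6*2.125 = 12.75 >= 0 -- satisfied.
Step 2: Compute optimal value.
f(x*) = 4*2.125^2 - 17*2.125 = -18.0625


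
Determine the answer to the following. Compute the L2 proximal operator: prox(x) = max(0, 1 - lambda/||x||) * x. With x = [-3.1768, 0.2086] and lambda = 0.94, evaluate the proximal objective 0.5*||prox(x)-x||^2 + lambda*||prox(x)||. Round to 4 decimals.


Step 1: Compute ||x||.
||x|| = 3.1836
Step 2: Compute scaling factor.
scale = max(0, 1 - 0.94/3.1836) = 0.7047
Step 3: prox(x) = [-2.2388, 0.147]
||prox(x)|| = 2.2436
Step 4: Proximal objective.
0.5*||prox-x||^2 = 0.4418
lambda*||prox|| = 2.109
Total = 2.5508


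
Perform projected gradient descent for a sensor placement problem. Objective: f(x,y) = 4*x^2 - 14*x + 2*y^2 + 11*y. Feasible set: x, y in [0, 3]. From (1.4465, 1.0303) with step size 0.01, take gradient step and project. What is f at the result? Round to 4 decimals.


Step 1: Compute gradient at (1.4465, 1.0303).
grad_x = 2*4*1.4465 - 14 = -2.428
grad_y = 2*2*1.0303 + 11 = 15.1212
Step 2: Gradient step.
x_raw = 1.4465 - 0.01*-2.428 = 1.4708
y_raw = 1.0303 - 0.01*15.1212 = 0.8791
Step 3: Project onto [0, 3].
x_proj = clip(1.4708) = 1.4708
y_proj = clip(0.8791) = 0.8791
Step 4: Evaluate f.
f(1.4708, 0.8791) = -0.7226


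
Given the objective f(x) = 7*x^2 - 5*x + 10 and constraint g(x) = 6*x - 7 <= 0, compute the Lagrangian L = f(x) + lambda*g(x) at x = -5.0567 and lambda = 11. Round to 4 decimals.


Step 1: Evaluate f(x).
f(-5.0567) = 7*(-5.0567)^2 - 5*(-5.0567) + 10 = 214.275
Step 2: Evaluate g(x).
g(-5.0567) = 6*-5.0567 - 7 = -37.3402
Step 3: Compute Lagrangian.
L = 214.275 + 11*-37.3402 = -196.4672


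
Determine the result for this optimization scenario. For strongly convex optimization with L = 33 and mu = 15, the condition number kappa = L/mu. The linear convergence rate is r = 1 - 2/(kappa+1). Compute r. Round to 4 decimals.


Step 1: Compute the condition number.
kappa = L/mu = 33/15 = 2.2
Step 2: Compute the convergence rate.
r = 1 - 2/(kappa + 1) = 1 - 2*mu/(L + mu) = (L - mu)/(L + mu) = 18/48 = 0.375


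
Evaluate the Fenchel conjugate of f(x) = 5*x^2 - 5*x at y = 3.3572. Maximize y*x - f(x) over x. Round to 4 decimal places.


f*(y) = sup_x {y*x - a*x^2 - b*x} = sup_x {(y-b)*x - a*x^2}
FOC: (y - b) - 2a*x = 0 => x* = (y - b)/(2a)
x* = (3.3572 + 5)/(2*5) = 0.8357
f*(3.3572) = (y-b)^2/(4a) = (3.3572 + 5)^2/(4*5)
= 69.8428/20 = 3.4921


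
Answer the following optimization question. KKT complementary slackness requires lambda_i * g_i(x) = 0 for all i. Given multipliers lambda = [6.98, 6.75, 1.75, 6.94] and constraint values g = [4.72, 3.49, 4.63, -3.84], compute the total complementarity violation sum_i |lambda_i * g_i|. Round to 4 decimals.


KKT complementary slackness check:
lambda_1 * g_1 = 6.98 * 4.72 = 32.9456
lambda_2 * g_2 = 6.75 * 3.49 = 23.5575
lambda_3 * g_3 = 1.75 * 4.63 = 8.1025
lambda_4 * g_4 = 6.94 * -3.84 = -26.6496
Total violation = 32.9456 + 23.5575 + 8.1025 + 26.6496 = 91.2552


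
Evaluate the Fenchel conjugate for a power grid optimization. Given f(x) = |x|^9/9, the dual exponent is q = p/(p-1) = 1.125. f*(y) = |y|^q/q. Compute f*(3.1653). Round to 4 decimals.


The conjugate exponent q satisfies 1/p + 1/q = 1.
p = 9, so q = 9/(9 - 1) = 1.125
|y|^q = 3.1653^1.125 = 3.6557
f*(3.1653) = 3.6557 / 1.125 = 3.2495


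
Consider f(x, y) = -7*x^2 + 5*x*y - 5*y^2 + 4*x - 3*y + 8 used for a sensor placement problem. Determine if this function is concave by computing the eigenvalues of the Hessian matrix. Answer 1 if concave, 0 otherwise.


The Hessian of f(x,y) = -7*x^2 + 5*x*y - 5*y^2 + 4*x - 3*y + 8 is:
H = [[-14, 5], [5, -10]]
Trace = -14 - 10 = -24
Determinant = -14*-10 - (5)^2 = 115
Discriminant = (-24)^2 - 4*115 = 116.0
Eigenvalues: lambda_1 = -17.3852, lambda_2 = -6.6148
The function is concave.

1


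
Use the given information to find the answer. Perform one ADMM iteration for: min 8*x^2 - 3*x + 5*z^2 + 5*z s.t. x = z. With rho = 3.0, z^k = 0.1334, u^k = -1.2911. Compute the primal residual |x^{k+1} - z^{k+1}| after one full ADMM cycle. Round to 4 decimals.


ADMM iteration with rho = 3.0, z^k = 0.1334, u^k = -1.2911
Step 1: x-update.
Minimize 8*x^2 - 3*x + (3.0/2)*(x - 0.1334 - 1.2911)^2
FOC: (2*8 + 3.0)*x = 3 + 3.0*(0.1334 + 1.2911)
x^{k+1} = 0.3828
Step 2: z-update.
Minimize 5*z^2 + 5*z + (3.0/2)*(0.3828 - z - 1.2911)^2
FOC: (2*5 + 3.0)*z = -5 + 3.0*(0.3828 - 1.2911)
z^{k+1} = -0.5942
Step 3: u-update.
u^{k+1} = -1.2911 + 0.3828 + 0.5942 = -0.3141
Step 4: Primal residual = |0.3828 + 0.5942| = 0.977


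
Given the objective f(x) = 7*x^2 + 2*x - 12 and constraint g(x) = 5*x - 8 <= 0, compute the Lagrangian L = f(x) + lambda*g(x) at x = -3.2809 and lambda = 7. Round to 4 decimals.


Step 1: Evaluate f(x).
f(-3.2809) = 7*(-3.2809)^2 + 2*(-3.2809) - 12 = 56.7883
Step 2: Evaluate g(x).
g(-3.2809) = 5*-3.2809 - 8 = -24.4045
Step 3: Compute Lagrangian.
L = 56.7883 + 7*-24.4045 = -114.0432


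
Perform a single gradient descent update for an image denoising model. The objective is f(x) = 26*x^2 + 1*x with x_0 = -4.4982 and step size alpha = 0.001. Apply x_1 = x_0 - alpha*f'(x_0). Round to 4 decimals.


We compute the gradient at x_0 and apply the update.
f'(x) = 52*x + 1
f'(-4.4982) = 52*-4.4982 + 1 = -232.9064
x_1 = -4.4982 - 0.001*-232.9064 = -4.2653


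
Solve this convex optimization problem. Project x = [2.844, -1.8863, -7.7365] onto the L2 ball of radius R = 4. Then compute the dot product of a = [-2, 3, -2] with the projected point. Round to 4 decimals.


Step 1: Compute ||x|| (intermediates to 6 decimals).
||x|| = sqrt(2.844^2 + (-1.8863)^2 + (-7.7365)^2) = 8.455761
Step 2: Project.
Since ||x|| > R, scale = R/||x|| = 4/8.455761 = 0.47305, proj(x) = scale * x
proj(x) = [1.345354, -0.892314, -3.659751]
Step 3: Dot product.
a^T * proj(x) = -2*1.345354 + 3*(-0.892314) - 2*(-3.659751) = 1.9519


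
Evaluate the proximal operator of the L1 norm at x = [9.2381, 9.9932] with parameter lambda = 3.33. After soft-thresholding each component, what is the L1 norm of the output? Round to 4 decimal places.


Soft-thresholding with lambda = 3.33:
prox(9.2381) = sign(9.2381)*max(|9.2381| - 3.33, 0) = 5.9081
prox(9.9932) = sign(9.9932)*max(|9.9932| - 3.33, 0) = 6.6632
prox(x) = [5.9081, 6.6632]
||prox(x)||_1 = 5.9081 + 6.6632 = 12.5713


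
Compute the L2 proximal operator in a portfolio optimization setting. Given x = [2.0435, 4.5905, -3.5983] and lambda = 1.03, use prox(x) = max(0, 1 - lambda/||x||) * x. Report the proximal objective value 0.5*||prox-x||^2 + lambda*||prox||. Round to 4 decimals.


Step 1: Compute ||x||.
||x|| = 6.1803
Step 2: Compute scaling factor.
scale = max(0, 1 - 1.03/6.1803) = 0.8333
Step 3: prox(x) = [1.7029, 3.8255, -2.9986]
||prox(x)|| = 5.1503
Step 4: Proximal objective.
0.5*||prox-x||^2 = 0.5305
lambda*||prox|| = 5.3048
Total = 5.8353


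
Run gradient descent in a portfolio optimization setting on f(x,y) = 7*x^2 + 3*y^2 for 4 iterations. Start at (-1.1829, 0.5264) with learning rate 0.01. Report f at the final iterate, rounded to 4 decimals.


Gradient descent on f(x,y) = 7*x^2 + 3*y^2.
Starting point: (-1.1829, 0.5264), alpha = 0.01
Step 1: grad_x = 2*7*-1.1829 = -16.5606, grad_y = 2*3*0.5264 = 3.1584
  x_1 = -1.1829 - 0.01*-16.5606 = -1.0173
  y_1 = 0.5264 - 0.01*3.1584 = 0.4948
Step 2: grad_x = 2*7*-1.0173 = -14.2421, grad_y = 2*3*0.4948 = 2.9689
  x_2 = -1.0173 - 0.01*-14.2421 = -0.8749
  y_2 = 0.4948 - 0.01*2.9689 = 0.4651
Step 3: grad_x = 2*7*-0.8749 = -12.2482, grad_y = 2*3*0.4651 = 2.7908
  x_3 = -0.8749 - 0.01*-12.2482 = -0.7524
  y_3 = 0.4651 - 0.01*2.7908 = 0.4372
Step 4: grad_x = 2*7*-0.7524 = -10.5335, grad_y = 2*3*0.4372 = 2.6233
  x_4 = -0.7524 - 0.01*-10.5335 = -0.6471
  y_4 = 0.4372 - 0.01*2.6233 = 0.411
f(-0.6471, 0.411) = 7*(-0.6471)^2 + 3*0.411^2 = 3.4375


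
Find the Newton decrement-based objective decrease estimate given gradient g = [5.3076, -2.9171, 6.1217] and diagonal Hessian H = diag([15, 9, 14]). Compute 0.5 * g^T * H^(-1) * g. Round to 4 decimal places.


Step 1: H is diagonal, so H^(-1) * g = [0.3538, -0.3241, 0.4373].
Step 2: g^T H^(-1) g = sum_i g_i^2 / H_ii
  = (5.3076)^2/15 + (-2.9171)^2/9 + (6.1217)^2/14
  = 1.878 + 0.9455 + 2.6768 = 5.5003
Step 3: Objective decrease = 0.5 * g^T H^(-1) g = 2.7502


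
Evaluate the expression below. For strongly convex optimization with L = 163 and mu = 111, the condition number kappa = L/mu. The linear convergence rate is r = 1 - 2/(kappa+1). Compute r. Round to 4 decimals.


Step 1: Compute the condition number.
kappa = L/mu = 163/111 = 1.4685
Step 2: Compute the convergence rate.
r = 1 - 2/(kappa + 1) = 1 - 2*mu/(L + mu) = (L - mu)/(L + mu) = 52/274 = 0.1898


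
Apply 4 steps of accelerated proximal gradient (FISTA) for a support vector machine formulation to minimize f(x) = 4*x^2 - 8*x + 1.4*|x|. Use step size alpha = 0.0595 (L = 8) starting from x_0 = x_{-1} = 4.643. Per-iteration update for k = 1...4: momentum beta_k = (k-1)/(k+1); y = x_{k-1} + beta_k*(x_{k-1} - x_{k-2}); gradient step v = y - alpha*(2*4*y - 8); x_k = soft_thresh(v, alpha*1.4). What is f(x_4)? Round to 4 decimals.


FISTA on f(x) = 4*x^2 - 8*x + 1.4*|x|
L = 8, alpha = 0.0595
Iteration 1: beta = 0.0, y = 4.643 + 0.0*(4.643 - 4.643) = 4.643
  grad(y) = 29.144, v = y - alpha*grad = 2.9089
  prox(v) = soft_thresh(2.9089, 0.0833) = 2.8256
Iteration 2: beta = 0.3333, y = 2.8256 + 0.3333*(2.8256 - 4.643) = 2.2198
  grad(y) = 9.7587, v = y - alpha*grad = 1.6392
  prox(v) = soft_thresh(1.6392, 0.0833) = 1.5559
Iteration 3: beta = 0.5, y = 1.5559 + 0.5*(1.5559 - 2.8256) = 0.921
  grad(y) = -0.6318, v = y - alpha*grad = 0.9586
  prox(v) = soft_thresh(0.9586, 0.0833) = 0.8753
Iteration 4: beta = 0.6, y = 0.8753 + 0.6*(0.8753 - 1.5559) = 0.467
  grad(y) = -4.2642, v = y - alpha*grad = 0.7207
  prox(v) = soft_thresh(0.7207, 0.0833) = 0.6374
f(x_4) = 4*0.6374^2 - 8*0.6374 + 1.4*|0.6374| = -2.5817


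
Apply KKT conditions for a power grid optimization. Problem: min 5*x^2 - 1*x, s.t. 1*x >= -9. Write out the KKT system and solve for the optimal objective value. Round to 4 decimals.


Step 1: Try lambda = 0 (constraint inactive).
Stationarity: 2*5*x - 1 = 0
x* = 1/(2*5) = 0.1
Check constraint: 1*0.1 = 0.1 >= -9 -- satisfied.
Step 2: Compute optimal value.
f(x*) = 5*0.1^2 - 1*0.1 = -0.05


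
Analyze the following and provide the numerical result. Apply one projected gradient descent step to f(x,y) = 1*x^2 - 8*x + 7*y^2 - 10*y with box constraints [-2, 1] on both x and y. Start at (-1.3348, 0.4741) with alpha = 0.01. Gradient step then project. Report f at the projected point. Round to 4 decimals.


Step 1: Compute gradient at (-1.3348, 0.4741).
grad_x = 2*1*-1.3348 - 8 = -10.6696
grad_y = 2*7*0.4741 - 10 = -3.3626
Step 2: Gradient step.
x_raw = -1.3348 - 0.01*-10.6696 = -1.2281
y_raw = 0.4741 - 0.01*-3.3626 = 0.5077
Step 3: Project onto [-2, 1].
x_proj = clip(-1.2281) = -1.2281
y_proj = clip(0.5077) = 0.5077
Step 4: Evaluate f.
f(-1.2281, 0.5077) = 8.0603


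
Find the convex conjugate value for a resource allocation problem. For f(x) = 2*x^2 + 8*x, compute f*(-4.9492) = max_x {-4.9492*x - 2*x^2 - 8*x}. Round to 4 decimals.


f*(y) = sup_x {y*x - a*x^2 - b*x} = sup_x {(y-b)*x - a*x^2}
FOC: (y - b) - 2a*x = 0 => x* = (y - b)/(2a)
x* = (-4.9492 - 8)/(2*2) = -3.2373
f*(-4.9492) = (y-b)^2/(4a) = (-4.9492 - 8)^2/(4*2)
= 167.6818/8 = 20.9602


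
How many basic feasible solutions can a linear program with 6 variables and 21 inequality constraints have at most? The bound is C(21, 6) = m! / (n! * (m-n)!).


Each vertex corresponds to some choice of n active constraints out of m, so the number of vertices is at most C(m, n) = m! / (n!(m-n)!).
m = 21, n = 6
Numerator: 21 * 20 * 19 * 18 * 17 * 16
Denominator: 6! = 720
C(21, 6) = 54264


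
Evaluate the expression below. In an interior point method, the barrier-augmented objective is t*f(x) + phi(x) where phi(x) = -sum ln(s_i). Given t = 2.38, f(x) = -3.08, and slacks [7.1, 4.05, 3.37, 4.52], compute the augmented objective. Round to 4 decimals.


Step 1: Compute log-barrier.
ln values: [1.9601, 1.3987, 1.2149, 1.5085]
phi = -(1.9601 + 1.3987 + 1.2149 + 1.5085) = -6.0822
Step 2: Compute augmented objective.
t*f(x) = 2.38*-3.08 = -7.3304
Total = -7.3304 - 6.0822 = -13.4126


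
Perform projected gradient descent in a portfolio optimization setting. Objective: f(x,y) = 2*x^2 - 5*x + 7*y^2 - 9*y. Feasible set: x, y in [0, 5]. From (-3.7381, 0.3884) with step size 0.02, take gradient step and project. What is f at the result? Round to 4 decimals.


Step 1: Compute gradient at (-3.7381, 0.3884).
grad_x = 2*2*-3.7381 - 5 = -19.9524
grad_y = 2*7*0.3884 - 9 = -3.5624
Step 2: Gradient step.
x_raw = -3.7381 - 0.02*-19.9524 = -3.3391
y_raw = 0.3884 - 0.02*-3.5624 = 0.4596
Step 3: Project onto [0, 5].
x_proj = clip(-3.3391) = 0.0
y_proj = clip(0.4596) = 0.4596
Step 4: Evaluate f.
f(0.0, 0.4596) = -2.6579


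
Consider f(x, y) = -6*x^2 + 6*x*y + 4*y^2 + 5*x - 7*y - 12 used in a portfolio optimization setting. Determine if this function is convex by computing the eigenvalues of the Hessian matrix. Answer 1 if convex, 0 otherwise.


The Hessian of f(x,y) = -6*x^2 + 6*x*y + 4*y^2 + 5*x - 7*y - 12 is:
H = [[-12, 6], [6, 8]]
Trace = -12 + 8 = -4
Determinant = -12*8 - (6)^2 = -132
Discriminant = (-4)^2 - 4*-132 = 544.0
Eigenvalues: lambda_1 = -13.6619, lambda_2 = 9.6619
The function is not convex.

0


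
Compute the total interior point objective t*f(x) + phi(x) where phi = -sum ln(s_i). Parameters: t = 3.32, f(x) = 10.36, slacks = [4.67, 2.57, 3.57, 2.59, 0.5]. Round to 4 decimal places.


Step 1: Compute log-barrier.
ln values: [1.5412, 0.9439, 1.2726, 0.9517, -0.6931]
phi = -(1.5412 + 0.9439 + 1.2726 + 0.9517 - 0.6931) = -4.0161
Step 2: Compute augmented objective.
t*f(x) = 3.32*10.36 = 34.3952
Total = 34.3952 - 4.0161 = 30.3791


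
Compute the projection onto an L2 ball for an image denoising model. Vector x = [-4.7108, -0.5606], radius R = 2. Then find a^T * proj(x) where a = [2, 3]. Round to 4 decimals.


Step 1: Compute ||x|| (intermediates to 6 decimals).
||x|| = sqrt((-4.7108)^2 + (-0.5606)^2) = 4.744039
Step 2: Project.
Since ||x|| > R, scale = R/||x|| = 2/4.744039 = 0.421582, proj(x) = scale * x
proj(x) = [-1.985988, -0.236339]
Step 3: Dot product.
a^T * proj(x) = 2*(-1.985988) + 3*(-0.236339) = -4.681


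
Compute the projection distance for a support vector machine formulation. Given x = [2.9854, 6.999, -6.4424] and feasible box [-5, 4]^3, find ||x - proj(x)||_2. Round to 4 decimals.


Project each component onto [-5, 4].
clip(2.9854) = 2.9854, clip(6.999) = 4.0, clip(-6.4424) = -5.0
Projection = [2.9854, 4.0, -5.0]
Squared diffs: [0.0, 8.994, 2.0805]
Distance = sqrt(11.0745) = 3.3278


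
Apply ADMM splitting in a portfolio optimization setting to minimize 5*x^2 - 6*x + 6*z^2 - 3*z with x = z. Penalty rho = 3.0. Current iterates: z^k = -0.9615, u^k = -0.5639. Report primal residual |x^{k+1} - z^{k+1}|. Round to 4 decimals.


ADMM iteration with rho = 3.0, z^k = -0.9615, u^k = -0.5639
Step 1: x-update.
Minimize 5*x^2 - 6*x + (3.0/2)*(x + 0.9615 - 0.5639)^2
FOC: (2*5 + 3.0)*x = 6 + 3.0*(-0.9615 + 0.5639)
x^{k+1} = 0.3698
Step 2: z-update.
Minimize 6*z^2 - 3*z + (3.0/2)*(0.3698 - z - 0.5639)^2
FOC: (2*6 + 3.0)*z = 3 + 3.0*(0.3698 - 0.5639)
z^{k+1} = 0.1612
Step 3: u-update.
u^{k+1} = -0.5639 + 0.3698 - 0.1612 = -0.3553
Step 4: Primal residual = |0.3698 - 0.1612| = 0.2086


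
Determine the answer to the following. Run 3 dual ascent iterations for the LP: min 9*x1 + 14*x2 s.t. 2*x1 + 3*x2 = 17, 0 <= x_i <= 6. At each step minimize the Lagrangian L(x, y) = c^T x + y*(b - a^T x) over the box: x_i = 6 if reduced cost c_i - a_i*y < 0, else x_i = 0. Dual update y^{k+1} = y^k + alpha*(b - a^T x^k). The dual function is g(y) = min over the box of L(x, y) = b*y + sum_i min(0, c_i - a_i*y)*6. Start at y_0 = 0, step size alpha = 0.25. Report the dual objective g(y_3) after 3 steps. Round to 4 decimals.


Dual ascent for LP: min 9*x1 + 14*x2, 2*x1 + 3*x2 = 17, 0 <= x_i <= 6
Step 1: y^k = 0.0, reduced costs: (9.0, 14.0)
  x^k = (0.0, 0.0), subgradient = b - a^T x = 17.0
  y^{k+1} = 0.0 + 0.25*17.0 = 4.25
Step 2: y^k = 4.25, reduced costs: (0.5, 1.25)
  x^k = (0.0, 0.0), subgradient = b - a^T x = 17.0
  y^{k+1} = 4.25 + 0.25*17.0 = 8.5
Step 3: y^k = 8.5, reduced costs: (-8.0, -11.5)
  x^k = (6.0, 6.0), subgradient = b - a^T x = -13.0
  y^{k+1} = 8.5 + 0.25*-13.0 = 5.25
Dual objective at y_3 = 5.25: reduced costs (-1.5, -1.75), box minimizer x = (6.0, 6.0)
g(y_3) = b*y + (c1 - a1*y)*x1 + (c2 - a2*y)*x2 = 17*5.25 + (-1.5)*6.0 + (-1.75)*6.0 = 89.25 - 9.0 - 10.5 = 69.75
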